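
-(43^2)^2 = -3418801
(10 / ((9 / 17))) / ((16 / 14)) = 595 / 36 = 16.53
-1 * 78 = -78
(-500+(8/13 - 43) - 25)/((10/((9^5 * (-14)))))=3048817968/65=46904891.82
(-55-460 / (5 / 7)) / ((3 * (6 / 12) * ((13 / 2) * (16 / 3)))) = -699 / 52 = -13.44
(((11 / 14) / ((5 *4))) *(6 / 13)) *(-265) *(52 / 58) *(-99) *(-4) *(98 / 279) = -538692 / 899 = -599.21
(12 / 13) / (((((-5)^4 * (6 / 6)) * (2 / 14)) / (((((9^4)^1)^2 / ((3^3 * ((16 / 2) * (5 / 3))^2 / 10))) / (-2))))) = -301327047 / 650000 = -463.58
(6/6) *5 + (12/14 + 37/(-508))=20569/3556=5.78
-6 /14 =-3 /7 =-0.43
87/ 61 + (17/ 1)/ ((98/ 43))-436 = -2553291/ 5978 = -427.11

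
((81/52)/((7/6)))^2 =59049/33124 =1.78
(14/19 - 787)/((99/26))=-388414/1881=-206.49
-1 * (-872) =872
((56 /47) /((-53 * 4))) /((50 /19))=-133 /62275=-0.00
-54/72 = -3/4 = -0.75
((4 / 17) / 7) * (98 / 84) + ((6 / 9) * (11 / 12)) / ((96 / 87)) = 5807 / 9792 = 0.59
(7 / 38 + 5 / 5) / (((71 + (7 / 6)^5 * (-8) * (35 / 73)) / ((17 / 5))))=319302 / 4973117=0.06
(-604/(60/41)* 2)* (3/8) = -6191/20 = -309.55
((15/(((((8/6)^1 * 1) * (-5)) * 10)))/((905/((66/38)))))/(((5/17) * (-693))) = 51/24073000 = 0.00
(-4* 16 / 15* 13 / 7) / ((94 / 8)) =-3328 / 4935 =-0.67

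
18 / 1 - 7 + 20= 31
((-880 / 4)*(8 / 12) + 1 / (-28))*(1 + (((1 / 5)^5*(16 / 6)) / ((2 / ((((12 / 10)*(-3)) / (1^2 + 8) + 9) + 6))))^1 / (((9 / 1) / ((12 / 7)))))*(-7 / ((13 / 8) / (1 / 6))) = 105.45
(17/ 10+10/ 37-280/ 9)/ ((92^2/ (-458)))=22221931/ 14092560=1.58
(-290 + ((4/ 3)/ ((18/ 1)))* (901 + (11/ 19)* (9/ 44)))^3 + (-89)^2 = -12009088802333879/ 1080045576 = -11119057.44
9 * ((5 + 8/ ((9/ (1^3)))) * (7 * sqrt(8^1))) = 742 * sqrt(2) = 1049.35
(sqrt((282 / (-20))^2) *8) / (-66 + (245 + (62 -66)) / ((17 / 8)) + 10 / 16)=1632 / 695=2.35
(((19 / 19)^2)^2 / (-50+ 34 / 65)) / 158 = -65 / 508128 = -0.00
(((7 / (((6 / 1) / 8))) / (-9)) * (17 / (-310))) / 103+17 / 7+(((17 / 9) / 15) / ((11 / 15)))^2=2692942358 / 1095310755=2.46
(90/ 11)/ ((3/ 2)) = 60/ 11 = 5.45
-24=-24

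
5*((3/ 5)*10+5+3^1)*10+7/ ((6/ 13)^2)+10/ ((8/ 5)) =6652/ 9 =739.11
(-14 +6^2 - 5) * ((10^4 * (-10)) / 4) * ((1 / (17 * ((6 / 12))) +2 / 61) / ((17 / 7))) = -27300000 / 1037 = -26325.94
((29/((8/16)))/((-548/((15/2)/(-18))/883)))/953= 128035/3133464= 0.04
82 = 82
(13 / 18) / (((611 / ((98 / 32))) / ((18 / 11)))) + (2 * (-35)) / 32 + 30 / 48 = -3219 / 2068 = -1.56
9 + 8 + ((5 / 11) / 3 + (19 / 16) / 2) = 18739 / 1056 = 17.75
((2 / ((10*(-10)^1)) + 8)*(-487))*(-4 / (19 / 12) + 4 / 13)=2802198 / 325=8622.15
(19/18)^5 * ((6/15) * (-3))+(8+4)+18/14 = 129108827/11022480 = 11.71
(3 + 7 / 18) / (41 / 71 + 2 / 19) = 82289 / 16578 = 4.96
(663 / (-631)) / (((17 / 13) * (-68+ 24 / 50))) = 12675 / 1065128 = 0.01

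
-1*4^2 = -16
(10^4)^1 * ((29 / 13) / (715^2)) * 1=11600 / 265837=0.04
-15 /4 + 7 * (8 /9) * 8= 1657 /36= 46.03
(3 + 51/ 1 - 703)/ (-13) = 649/ 13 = 49.92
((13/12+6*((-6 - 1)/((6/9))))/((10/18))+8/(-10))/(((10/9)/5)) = -4041/8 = -505.12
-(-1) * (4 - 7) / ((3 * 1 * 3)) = -1 / 3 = -0.33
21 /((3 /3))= 21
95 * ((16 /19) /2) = 40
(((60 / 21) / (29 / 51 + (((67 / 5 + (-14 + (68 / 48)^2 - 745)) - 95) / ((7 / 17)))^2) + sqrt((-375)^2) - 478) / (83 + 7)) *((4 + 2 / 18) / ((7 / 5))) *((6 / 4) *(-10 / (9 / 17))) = 580192634866382832695 / 6093245117125759194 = 95.22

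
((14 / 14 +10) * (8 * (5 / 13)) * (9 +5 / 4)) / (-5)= -902 / 13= -69.38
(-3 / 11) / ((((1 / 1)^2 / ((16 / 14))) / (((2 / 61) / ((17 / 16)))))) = -768 / 79849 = -0.01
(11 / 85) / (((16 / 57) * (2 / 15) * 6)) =627 / 1088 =0.58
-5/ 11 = -0.45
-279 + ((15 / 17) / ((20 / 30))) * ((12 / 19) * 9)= -87687 / 323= -271.48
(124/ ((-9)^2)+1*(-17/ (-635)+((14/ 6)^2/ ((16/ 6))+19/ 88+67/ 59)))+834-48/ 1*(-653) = 2148618436891/ 66762630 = 32182.95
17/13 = 1.31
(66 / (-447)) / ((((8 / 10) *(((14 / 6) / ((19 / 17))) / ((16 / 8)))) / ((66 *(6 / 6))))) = -206910 / 17731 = -11.67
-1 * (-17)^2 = -289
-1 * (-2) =2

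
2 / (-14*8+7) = -2 / 105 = -0.02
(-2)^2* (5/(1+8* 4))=20/33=0.61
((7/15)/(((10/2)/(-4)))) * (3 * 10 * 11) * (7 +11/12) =-2926/3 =-975.33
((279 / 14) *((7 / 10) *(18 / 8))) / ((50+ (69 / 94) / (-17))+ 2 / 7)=14044023 / 22480520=0.62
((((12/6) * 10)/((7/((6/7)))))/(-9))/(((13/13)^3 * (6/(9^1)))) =-20/49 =-0.41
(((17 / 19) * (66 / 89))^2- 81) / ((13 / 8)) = -141759432 / 2859481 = -49.58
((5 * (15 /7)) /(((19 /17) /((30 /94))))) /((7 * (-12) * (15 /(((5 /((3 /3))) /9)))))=-2125 /1575252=-0.00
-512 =-512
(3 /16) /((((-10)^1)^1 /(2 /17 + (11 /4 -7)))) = 843 /10880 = 0.08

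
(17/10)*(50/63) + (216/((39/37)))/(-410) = 142609/167895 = 0.85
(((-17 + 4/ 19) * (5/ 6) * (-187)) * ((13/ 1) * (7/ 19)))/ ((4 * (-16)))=-27142115/ 138624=-195.80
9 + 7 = 16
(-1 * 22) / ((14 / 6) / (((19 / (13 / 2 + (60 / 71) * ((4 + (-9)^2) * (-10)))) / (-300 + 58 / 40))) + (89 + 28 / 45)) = -10684080 / 12717670243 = -0.00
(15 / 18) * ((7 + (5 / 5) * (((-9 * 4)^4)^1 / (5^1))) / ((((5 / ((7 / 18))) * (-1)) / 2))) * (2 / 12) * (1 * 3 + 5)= -58062.01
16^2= 256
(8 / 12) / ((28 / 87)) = 29 / 14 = 2.07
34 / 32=17 / 16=1.06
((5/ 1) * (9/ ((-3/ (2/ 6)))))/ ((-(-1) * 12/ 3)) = -5/ 4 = -1.25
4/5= 0.80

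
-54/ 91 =-0.59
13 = 13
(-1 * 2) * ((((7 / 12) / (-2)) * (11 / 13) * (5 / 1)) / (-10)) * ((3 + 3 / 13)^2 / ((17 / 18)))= -101871 / 37349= -2.73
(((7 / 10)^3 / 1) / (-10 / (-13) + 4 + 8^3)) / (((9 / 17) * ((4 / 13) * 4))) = 985439 / 967392000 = 0.00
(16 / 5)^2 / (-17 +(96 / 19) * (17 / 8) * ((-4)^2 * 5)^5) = 4864 / 16711679991925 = 0.00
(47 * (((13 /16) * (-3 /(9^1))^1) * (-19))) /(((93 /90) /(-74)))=-17319.88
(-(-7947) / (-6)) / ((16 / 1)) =-2649 / 32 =-82.78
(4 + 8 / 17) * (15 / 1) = 1140 / 17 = 67.06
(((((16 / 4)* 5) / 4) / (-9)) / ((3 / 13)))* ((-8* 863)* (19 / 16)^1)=1065805 / 54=19737.13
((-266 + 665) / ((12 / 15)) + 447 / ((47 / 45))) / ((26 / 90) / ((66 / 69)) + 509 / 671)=5260723875 / 6020606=873.79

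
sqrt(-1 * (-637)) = 7 * sqrt(13) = 25.24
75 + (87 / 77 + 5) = 6247 / 77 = 81.13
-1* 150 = -150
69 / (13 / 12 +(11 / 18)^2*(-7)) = -5589 / 124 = -45.07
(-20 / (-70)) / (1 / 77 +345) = 11 / 13283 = 0.00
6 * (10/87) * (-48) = -960/29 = -33.10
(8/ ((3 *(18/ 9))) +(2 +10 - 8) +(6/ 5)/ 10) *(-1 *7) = -2863/ 75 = -38.17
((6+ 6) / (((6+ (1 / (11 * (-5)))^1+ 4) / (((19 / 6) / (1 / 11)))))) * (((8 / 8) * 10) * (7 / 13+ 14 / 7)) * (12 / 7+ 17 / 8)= 135928375 / 33306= 4081.20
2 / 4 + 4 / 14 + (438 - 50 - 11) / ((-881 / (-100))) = 43.58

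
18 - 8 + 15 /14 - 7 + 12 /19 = 1251 /266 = 4.70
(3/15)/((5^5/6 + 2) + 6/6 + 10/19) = 114/298885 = 0.00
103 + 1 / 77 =7932 / 77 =103.01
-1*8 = -8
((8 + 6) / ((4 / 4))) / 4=7 / 2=3.50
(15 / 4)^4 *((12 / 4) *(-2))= -151875 / 128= -1186.52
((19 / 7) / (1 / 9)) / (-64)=-171 / 448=-0.38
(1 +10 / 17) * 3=81 / 17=4.76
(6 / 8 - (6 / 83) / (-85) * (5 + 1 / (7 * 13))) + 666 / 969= 1.44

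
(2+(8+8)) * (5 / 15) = 6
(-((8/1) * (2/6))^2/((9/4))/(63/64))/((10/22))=-180224/25515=-7.06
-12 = -12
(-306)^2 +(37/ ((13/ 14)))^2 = 16092808/ 169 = 95223.72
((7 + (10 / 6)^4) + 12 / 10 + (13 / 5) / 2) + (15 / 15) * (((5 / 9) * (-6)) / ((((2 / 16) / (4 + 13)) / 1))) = -70651 / 162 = -436.12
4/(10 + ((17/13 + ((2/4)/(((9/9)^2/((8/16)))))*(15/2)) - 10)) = 416/331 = 1.26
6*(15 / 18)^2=25 / 6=4.17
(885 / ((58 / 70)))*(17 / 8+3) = 1269975 / 232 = 5474.03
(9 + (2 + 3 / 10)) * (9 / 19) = 1017 / 190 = 5.35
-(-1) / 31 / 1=1 / 31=0.03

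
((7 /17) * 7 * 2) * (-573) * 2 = -112308 /17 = -6606.35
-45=-45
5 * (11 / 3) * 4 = 220 / 3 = 73.33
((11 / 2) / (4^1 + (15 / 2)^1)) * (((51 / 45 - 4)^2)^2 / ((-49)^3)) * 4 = -150427244 / 136987554375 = -0.00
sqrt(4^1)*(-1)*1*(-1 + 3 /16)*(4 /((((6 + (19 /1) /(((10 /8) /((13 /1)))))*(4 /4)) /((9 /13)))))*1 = 45 /2036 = 0.02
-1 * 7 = -7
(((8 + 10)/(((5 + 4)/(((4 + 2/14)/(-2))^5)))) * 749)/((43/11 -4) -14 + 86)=-24141622373/30387056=-794.47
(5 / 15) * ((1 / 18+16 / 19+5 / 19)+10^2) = 34597 / 1026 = 33.72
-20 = -20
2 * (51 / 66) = 17 / 11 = 1.55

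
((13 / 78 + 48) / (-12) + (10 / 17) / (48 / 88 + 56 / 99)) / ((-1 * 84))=4265 / 102816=0.04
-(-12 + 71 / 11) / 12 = 61 / 132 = 0.46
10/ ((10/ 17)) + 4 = 21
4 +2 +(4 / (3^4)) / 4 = 487 / 81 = 6.01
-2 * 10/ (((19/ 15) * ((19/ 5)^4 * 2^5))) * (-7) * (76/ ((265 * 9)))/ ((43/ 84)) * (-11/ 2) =-1684375/ 297001559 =-0.01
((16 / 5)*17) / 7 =272 / 35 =7.77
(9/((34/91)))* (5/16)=4095/544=7.53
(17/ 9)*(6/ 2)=17/ 3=5.67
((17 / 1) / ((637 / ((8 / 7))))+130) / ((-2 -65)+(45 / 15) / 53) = -15364859 / 7910266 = -1.94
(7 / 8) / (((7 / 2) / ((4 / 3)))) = 1 / 3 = 0.33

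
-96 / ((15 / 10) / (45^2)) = -129600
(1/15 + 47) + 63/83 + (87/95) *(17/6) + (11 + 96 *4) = 21072841/47310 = 445.42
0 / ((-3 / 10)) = 0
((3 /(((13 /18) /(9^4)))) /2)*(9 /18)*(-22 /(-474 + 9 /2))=1299078 /4069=319.26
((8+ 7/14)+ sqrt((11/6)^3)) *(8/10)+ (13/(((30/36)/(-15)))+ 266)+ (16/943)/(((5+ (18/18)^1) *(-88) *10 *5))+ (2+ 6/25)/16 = 11 *sqrt(66)/45+ 30294346/777975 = 40.93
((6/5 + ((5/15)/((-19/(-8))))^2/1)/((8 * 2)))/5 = 9907/649800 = 0.02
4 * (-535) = -2140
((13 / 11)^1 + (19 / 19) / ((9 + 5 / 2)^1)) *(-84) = -26964 / 253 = -106.58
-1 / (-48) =1 / 48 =0.02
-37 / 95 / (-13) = 37 / 1235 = 0.03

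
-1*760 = -760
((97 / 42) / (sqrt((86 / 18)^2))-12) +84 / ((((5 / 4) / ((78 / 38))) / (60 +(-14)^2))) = 2018825013 / 57190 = 35300.31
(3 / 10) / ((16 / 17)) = 51 / 160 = 0.32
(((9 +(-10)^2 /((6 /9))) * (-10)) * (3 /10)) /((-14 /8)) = 1908 /7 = 272.57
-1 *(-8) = 8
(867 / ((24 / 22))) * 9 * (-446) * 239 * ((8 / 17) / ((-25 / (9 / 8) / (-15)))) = -2421868977 / 10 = -242186897.70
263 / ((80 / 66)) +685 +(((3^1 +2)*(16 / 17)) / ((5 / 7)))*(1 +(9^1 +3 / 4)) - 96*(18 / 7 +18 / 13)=36695973 / 61880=593.02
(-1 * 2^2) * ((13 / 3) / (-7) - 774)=65068 / 21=3098.48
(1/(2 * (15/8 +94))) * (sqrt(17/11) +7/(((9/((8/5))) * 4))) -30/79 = -1031026/2726685 +4 * sqrt(187)/8437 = -0.37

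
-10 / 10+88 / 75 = 13 / 75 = 0.17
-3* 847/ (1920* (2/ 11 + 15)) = -9317/ 106880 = -0.09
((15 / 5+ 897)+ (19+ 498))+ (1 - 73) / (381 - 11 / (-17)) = 1149034 / 811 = 1416.81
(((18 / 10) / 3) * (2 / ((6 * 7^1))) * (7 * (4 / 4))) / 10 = 1 / 50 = 0.02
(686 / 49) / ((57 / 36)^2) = 2016 / 361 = 5.58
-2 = -2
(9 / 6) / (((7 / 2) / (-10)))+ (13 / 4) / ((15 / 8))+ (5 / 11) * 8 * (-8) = -36548 / 1155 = -31.64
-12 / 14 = -6 / 7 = -0.86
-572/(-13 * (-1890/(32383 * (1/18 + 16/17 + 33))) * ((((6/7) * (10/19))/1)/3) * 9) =-70407992941/3717900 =-18937.57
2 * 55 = 110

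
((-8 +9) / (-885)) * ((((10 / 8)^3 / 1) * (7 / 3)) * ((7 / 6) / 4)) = -1225 / 815616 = -0.00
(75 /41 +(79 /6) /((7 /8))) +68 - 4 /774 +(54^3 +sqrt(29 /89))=sqrt(2581) /89 +17498795633 /111069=157549.44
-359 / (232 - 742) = 359 / 510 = 0.70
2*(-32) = -64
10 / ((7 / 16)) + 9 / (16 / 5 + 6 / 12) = 6550 / 259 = 25.29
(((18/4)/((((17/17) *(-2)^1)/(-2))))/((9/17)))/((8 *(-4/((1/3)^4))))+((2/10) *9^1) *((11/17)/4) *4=511771/440640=1.16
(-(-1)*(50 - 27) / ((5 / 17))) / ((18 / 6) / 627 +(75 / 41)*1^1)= 3350479 / 78580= 42.64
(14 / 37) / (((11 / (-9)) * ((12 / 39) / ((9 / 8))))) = -7371 / 6512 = -1.13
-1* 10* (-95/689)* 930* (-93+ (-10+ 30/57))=-90535500/689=-131401.31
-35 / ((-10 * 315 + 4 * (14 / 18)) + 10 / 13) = 4095 / 368096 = 0.01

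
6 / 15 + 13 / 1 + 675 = 3442 / 5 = 688.40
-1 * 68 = -68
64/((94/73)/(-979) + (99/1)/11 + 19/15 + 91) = 68608320/108556963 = 0.63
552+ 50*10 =1052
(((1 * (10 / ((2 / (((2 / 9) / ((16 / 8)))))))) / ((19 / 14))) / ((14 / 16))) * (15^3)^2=101250000 / 19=5328947.37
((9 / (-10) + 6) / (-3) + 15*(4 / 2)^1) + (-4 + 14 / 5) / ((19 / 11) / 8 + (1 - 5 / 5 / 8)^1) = 136 / 5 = 27.20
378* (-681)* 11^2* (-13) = 404918514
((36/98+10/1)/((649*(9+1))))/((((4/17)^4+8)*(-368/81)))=-286393509/6518675831360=-0.00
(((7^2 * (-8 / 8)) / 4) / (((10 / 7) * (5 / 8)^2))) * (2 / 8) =-5.49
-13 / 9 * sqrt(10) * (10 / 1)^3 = -13000 * sqrt(10) / 9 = -4567.73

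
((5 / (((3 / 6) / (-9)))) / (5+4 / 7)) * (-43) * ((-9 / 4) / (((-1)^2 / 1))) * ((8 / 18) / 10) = -903 / 13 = -69.46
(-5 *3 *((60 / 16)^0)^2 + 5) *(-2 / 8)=5 / 2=2.50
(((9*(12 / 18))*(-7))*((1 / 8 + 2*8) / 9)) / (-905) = 0.08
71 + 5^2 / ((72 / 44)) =1553 / 18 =86.28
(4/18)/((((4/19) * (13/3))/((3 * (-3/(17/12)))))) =-342/221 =-1.55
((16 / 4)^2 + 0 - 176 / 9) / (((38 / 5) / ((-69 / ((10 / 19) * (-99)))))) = -184 / 297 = -0.62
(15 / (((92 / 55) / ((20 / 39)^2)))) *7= 192500 / 11661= 16.51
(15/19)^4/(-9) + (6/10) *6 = 2317653/651605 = 3.56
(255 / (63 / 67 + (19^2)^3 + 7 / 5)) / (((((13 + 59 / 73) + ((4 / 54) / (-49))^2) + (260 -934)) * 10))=-727673026815 / 886314461479972877164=-0.00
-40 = -40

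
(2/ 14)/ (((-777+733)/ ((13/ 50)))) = -13/ 15400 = -0.00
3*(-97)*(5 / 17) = -1455 / 17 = -85.59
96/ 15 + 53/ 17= 809/ 85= 9.52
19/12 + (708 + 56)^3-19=445943726.58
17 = 17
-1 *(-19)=19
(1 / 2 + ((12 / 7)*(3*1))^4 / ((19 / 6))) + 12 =21295867 / 91238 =233.41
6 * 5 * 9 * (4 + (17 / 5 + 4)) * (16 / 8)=6156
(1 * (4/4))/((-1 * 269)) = -1/269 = -0.00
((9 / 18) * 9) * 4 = 18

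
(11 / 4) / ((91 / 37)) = 1.12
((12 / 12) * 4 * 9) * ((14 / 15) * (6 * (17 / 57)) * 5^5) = 3570000 / 19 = 187894.74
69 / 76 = 0.91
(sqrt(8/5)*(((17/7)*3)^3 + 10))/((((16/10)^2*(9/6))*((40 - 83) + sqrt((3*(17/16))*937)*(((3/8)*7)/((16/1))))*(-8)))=247420*sqrt(477870)/2065261751 + 5447198720*sqrt(10)/43370496771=0.48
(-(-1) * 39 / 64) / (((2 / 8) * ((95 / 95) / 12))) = 117 / 4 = 29.25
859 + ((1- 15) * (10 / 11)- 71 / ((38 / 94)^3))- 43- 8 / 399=-430104187 / 1584429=-271.46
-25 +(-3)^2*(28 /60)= -104 /5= -20.80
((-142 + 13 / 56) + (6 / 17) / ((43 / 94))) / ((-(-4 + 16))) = 11.75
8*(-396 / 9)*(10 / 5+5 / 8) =-924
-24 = -24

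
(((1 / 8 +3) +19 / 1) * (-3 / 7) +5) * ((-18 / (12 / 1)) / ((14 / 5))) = 3765 / 1568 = 2.40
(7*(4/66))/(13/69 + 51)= 0.01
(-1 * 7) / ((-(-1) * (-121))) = 7 / 121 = 0.06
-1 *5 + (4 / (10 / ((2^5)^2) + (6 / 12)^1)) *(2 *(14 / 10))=22147 / 1305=16.97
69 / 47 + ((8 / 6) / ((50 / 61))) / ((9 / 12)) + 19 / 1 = 239386 / 10575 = 22.64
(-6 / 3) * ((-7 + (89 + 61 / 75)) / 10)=-6211 / 375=-16.56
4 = 4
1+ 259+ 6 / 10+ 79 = 1698 / 5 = 339.60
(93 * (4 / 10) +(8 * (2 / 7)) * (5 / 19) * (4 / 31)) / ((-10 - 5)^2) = 768478 / 4638375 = 0.17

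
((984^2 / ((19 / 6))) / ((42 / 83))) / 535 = 80365248 / 71155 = 1129.44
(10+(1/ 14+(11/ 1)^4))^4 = 1770066918431042400625/ 38416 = 46076294211553581.86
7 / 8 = 0.88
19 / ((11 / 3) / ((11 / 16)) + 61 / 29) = 1653 / 647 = 2.55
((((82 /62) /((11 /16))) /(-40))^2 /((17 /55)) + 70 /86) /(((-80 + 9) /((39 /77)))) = -1237776423 /211228506335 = -0.01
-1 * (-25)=25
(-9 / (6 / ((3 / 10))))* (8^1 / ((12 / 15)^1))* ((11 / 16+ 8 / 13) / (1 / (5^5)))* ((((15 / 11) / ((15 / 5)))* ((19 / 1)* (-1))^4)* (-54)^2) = -3164810669129.70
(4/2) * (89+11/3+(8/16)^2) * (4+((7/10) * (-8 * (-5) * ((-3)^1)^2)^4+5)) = 4369800963345/2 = 2184900481672.50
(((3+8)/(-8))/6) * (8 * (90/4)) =-165/4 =-41.25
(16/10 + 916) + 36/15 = 920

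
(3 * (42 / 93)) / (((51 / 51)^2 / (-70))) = -2940 / 31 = -94.84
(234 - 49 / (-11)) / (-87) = -2623 / 957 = -2.74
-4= -4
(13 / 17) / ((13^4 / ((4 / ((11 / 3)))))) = 12 / 410839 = 0.00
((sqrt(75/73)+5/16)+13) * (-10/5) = -213/8 - 10 * sqrt(219)/73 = -28.65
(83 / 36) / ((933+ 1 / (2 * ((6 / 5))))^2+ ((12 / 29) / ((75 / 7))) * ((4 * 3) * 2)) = 240700 / 90960337493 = 0.00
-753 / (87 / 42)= -10542 / 29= -363.52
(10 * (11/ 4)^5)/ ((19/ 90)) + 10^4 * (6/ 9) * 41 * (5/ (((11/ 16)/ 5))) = 1596587803675/ 160512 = 9946843.87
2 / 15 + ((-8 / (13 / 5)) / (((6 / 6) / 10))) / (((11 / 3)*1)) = -17714 / 2145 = -8.26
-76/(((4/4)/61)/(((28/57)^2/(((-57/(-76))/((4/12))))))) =-765184/1539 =-497.20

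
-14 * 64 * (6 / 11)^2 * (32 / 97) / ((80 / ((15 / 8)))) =-24192 / 11737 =-2.06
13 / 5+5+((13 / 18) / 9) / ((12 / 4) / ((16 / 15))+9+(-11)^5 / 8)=990847694 / 130374765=7.60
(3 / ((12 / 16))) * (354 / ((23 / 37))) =52392 / 23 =2277.91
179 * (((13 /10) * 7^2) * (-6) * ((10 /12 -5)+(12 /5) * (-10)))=19269887 /10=1926988.70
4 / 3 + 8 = 28 / 3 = 9.33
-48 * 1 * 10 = -480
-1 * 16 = -16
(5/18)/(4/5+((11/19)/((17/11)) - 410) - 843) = -8075/36390564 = -0.00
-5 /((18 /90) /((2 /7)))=-50 /7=-7.14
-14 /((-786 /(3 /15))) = 7 /1965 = 0.00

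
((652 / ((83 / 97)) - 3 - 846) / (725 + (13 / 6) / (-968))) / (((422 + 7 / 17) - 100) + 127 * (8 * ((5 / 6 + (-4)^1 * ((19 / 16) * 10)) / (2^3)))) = 2139510384 / 99891704162257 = 0.00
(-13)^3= -2197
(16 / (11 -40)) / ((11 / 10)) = -160 / 319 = -0.50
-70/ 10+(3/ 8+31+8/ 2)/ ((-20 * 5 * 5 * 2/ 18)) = -30547/ 4000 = -7.64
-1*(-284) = 284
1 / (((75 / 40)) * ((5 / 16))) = 128 / 75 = 1.71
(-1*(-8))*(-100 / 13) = -800 / 13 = -61.54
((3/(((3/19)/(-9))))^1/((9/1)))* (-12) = 228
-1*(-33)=33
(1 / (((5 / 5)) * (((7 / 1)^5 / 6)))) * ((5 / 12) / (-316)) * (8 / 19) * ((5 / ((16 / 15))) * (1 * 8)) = -0.00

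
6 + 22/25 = 172/25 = 6.88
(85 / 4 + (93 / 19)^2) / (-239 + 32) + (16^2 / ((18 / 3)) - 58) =-4648537 / 298908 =-15.55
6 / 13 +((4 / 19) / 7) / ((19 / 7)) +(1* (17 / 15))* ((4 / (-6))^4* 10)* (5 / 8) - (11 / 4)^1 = -4006013 / 4561596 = -0.88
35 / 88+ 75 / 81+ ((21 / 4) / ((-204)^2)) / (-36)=9694961 / 7324416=1.32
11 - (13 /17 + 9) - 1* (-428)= 7297 /17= 429.24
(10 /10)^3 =1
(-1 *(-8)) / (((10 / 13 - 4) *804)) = -0.00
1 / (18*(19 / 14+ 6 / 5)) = 35 / 1611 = 0.02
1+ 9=10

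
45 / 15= 3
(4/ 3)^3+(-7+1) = -98/ 27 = -3.63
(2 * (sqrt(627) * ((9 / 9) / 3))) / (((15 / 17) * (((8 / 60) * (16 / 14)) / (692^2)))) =7123102 * sqrt(627) / 3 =59454082.17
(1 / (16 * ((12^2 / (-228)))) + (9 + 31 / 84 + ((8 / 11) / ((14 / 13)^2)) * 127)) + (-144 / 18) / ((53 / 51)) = 148479017 / 1828288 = 81.21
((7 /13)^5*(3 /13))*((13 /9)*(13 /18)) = 0.01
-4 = -4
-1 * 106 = -106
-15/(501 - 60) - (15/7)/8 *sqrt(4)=-335/588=-0.57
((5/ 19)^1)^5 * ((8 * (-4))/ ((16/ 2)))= -12500/ 2476099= -0.01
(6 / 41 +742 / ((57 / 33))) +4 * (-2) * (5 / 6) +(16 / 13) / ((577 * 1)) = 7416186080 / 17529837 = 423.06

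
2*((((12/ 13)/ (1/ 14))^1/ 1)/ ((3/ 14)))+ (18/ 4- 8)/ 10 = 31269/ 260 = 120.27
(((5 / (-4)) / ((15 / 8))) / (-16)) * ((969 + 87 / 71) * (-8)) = -22962 / 71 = -323.41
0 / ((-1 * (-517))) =0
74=74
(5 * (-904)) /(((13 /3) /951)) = -991966.15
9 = 9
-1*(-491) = 491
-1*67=-67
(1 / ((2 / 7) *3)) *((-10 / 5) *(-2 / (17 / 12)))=56 / 17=3.29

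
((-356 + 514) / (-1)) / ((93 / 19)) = -3002 / 93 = -32.28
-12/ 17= -0.71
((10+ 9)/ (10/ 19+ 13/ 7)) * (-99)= -250173/ 317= -789.19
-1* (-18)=18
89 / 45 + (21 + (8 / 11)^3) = 1399294 / 59895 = 23.36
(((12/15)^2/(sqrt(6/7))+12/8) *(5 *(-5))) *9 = -675/2-24 *sqrt(42) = -493.04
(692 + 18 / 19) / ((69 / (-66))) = -289652 / 437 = -662.82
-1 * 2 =-2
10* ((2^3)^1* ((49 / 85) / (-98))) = -8 / 17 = -0.47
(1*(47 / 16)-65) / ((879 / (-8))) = 331 / 586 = 0.56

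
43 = 43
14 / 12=7 / 6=1.17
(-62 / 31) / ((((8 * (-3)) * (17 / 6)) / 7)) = 7 / 34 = 0.21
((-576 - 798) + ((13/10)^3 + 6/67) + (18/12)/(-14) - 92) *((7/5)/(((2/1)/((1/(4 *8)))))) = -686531857/21440000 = -32.02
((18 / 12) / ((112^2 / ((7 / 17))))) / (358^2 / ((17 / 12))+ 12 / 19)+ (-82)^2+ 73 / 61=6725.20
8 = 8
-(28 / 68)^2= -0.17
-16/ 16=-1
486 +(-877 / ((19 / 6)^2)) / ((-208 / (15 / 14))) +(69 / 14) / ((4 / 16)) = 133024155 / 262808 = 506.16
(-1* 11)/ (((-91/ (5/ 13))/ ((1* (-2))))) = -110/ 1183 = -0.09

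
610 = 610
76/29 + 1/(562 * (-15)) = 640651/244470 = 2.62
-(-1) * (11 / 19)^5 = 161051 / 2476099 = 0.07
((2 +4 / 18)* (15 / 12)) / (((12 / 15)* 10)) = 25 / 72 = 0.35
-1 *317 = -317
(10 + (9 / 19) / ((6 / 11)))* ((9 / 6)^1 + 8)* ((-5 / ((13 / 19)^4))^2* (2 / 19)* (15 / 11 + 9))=526065865194975 / 8973037931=58627.40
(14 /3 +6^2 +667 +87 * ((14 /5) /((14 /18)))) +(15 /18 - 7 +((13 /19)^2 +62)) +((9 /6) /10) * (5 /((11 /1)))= 85554109 /79420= 1077.24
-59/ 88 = -0.67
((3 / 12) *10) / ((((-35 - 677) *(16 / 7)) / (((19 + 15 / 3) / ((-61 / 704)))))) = 2310 / 5429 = 0.43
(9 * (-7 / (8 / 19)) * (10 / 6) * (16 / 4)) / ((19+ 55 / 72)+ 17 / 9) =-46.07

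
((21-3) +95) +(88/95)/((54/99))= 114.70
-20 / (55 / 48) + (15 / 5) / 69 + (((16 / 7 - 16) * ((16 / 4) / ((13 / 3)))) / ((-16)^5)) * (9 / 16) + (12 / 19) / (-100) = -24965954893793 / 1433393561600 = -17.42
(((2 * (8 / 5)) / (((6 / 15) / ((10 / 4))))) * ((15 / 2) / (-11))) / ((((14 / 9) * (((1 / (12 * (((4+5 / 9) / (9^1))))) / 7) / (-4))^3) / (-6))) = -258748978.38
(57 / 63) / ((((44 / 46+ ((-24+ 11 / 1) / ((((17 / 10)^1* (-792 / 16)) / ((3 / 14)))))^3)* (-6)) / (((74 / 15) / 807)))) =-5180886292043 / 5376075943505910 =-0.00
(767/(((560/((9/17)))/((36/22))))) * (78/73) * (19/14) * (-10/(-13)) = 1.32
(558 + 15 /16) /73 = 8943 /1168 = 7.66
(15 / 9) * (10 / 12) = 25 / 18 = 1.39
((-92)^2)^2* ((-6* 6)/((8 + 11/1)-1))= -143278592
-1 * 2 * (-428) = 856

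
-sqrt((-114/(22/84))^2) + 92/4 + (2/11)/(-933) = -4231157/10263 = -412.27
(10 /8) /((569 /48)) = 60 /569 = 0.11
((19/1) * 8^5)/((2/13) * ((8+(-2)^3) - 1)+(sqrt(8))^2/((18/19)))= 36421632/485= 75096.15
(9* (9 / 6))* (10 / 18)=15 / 2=7.50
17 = 17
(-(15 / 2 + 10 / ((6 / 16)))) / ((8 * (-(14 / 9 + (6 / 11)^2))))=2.30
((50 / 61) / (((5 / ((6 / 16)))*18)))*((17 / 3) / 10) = 17 / 8784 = 0.00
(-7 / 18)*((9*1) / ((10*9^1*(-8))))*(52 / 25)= 91 / 9000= 0.01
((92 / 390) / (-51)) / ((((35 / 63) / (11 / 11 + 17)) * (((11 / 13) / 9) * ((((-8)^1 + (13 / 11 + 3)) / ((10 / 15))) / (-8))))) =-6624 / 2975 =-2.23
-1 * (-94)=94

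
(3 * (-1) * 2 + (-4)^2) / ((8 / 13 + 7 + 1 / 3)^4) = 2313441 / 923521000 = 0.00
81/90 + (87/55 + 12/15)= 3.28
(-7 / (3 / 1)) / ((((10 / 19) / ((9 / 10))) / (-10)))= 399 / 10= 39.90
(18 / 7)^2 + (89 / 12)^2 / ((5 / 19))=7607731 / 35280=215.64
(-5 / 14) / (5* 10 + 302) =-5 / 4928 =-0.00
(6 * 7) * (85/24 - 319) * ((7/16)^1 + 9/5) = -29645.20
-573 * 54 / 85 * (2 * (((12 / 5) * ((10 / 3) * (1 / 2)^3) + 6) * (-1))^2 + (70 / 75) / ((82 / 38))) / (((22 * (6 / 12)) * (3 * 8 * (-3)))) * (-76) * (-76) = 50088212832 / 191675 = 261318.44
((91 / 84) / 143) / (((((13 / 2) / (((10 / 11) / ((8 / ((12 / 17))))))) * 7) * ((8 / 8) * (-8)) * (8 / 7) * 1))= -0.00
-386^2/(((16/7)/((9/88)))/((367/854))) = -123033447/42944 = -2864.97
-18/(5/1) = -18/5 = -3.60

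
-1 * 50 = -50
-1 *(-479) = 479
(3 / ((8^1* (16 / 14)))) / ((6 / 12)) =21 / 32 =0.66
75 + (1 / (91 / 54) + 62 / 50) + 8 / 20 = 175706 / 2275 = 77.23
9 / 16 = 0.56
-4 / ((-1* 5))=4 / 5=0.80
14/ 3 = 4.67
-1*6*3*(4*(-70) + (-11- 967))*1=22644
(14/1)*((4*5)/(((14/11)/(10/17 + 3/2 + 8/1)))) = 37730/17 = 2219.41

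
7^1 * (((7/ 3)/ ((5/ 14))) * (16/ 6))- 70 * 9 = -22862/ 45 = -508.04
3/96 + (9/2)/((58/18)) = 1325/928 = 1.43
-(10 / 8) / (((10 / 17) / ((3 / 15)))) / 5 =-17 / 200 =-0.08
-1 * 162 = -162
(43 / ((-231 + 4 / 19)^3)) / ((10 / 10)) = -294937 / 84315766625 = -0.00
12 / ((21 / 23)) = 92 / 7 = 13.14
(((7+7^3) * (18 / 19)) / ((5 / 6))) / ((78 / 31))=39060 / 247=158.14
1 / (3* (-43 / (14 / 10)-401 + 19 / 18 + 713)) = 42 / 35575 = 0.00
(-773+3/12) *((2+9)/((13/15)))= -9807.98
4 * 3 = 12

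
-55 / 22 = -5 / 2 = -2.50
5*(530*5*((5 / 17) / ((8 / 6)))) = 99375 / 34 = 2922.79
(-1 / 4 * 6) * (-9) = 27 / 2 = 13.50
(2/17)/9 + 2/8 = 161/612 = 0.26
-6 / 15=-2 / 5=-0.40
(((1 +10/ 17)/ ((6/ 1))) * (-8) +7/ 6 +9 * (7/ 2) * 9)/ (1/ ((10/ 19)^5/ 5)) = 288200000/ 126281049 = 2.28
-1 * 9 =-9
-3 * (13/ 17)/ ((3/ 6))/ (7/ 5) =-390/ 119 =-3.28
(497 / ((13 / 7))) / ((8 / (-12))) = -10437 / 26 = -401.42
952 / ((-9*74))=-476 / 333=-1.43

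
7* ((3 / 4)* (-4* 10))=-210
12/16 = 3/4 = 0.75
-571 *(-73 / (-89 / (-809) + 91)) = 33721547 / 73708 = 457.50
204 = 204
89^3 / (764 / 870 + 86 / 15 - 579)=-306661515 / 248989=-1231.63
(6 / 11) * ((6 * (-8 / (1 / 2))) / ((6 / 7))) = -672 / 11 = -61.09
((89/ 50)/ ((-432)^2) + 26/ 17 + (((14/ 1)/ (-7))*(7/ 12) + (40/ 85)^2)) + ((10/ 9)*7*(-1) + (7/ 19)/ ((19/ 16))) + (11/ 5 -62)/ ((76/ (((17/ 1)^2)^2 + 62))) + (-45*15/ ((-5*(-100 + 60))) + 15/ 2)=-64027464453403039/ 973514764800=-65769.38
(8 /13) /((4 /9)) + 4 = 70 /13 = 5.38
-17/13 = -1.31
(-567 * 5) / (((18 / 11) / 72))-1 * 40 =-124780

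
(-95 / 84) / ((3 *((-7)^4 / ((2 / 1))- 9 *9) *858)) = -95 / 242053812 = -0.00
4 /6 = 2 /3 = 0.67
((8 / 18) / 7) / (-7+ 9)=2 / 63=0.03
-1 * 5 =-5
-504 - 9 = -513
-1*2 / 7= -2 / 7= -0.29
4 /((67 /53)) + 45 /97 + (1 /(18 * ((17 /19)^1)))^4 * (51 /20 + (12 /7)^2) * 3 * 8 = 2815392728474507 /775578608514360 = 3.63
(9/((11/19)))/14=171/154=1.11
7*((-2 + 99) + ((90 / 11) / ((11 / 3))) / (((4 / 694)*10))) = 229901 / 242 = 950.00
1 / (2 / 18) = 9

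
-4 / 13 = -0.31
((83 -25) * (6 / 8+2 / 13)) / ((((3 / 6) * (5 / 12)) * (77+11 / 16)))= 261696 / 80795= 3.24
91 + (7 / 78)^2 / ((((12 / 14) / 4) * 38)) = 31558051 / 346788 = 91.00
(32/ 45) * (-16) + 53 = 1873/ 45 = 41.62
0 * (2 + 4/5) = 0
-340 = -340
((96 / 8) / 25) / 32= 3 / 200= 0.02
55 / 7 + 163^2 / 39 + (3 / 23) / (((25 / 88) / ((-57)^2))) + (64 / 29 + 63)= 10224570037 / 4552275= 2246.04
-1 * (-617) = 617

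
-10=-10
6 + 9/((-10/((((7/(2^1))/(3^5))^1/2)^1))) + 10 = 15.99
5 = 5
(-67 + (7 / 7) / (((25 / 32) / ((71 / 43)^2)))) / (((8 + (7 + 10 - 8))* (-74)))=2935763 / 58151050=0.05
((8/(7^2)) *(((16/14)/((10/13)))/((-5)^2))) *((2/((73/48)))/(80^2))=156/78246875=0.00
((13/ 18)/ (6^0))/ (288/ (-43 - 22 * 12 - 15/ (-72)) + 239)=0.00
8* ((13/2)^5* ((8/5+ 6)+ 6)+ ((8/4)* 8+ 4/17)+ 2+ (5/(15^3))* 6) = 4829223737/3825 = 1262542.15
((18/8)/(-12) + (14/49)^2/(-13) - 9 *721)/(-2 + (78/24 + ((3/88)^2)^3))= -5191.36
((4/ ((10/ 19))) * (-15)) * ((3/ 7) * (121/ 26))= -20691/ 91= -227.37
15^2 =225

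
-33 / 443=-0.07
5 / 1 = 5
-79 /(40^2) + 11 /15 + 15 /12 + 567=2730883 /4800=568.93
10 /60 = 1 /6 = 0.17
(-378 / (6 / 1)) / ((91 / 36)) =-324 / 13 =-24.92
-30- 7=-37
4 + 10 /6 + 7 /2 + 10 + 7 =157 /6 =26.17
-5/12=-0.42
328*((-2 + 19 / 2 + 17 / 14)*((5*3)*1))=300120 / 7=42874.29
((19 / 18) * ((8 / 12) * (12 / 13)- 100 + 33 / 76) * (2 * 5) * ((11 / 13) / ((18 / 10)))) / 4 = -26884825 / 219024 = -122.75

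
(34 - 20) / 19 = 14 / 19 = 0.74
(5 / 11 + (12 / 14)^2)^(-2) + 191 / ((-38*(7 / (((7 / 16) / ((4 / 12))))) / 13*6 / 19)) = -1001624179 / 26296384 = -38.09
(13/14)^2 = 169/196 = 0.86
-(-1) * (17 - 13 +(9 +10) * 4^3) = 1220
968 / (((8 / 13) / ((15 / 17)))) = 23595 / 17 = 1387.94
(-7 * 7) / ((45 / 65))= -637 / 9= -70.78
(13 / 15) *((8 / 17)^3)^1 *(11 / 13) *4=22528 / 73695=0.31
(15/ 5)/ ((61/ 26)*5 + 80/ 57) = 4446/ 19465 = 0.23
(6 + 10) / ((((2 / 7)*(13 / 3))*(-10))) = -84 / 65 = -1.29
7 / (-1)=-7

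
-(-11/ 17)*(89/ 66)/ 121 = 89/ 12342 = 0.01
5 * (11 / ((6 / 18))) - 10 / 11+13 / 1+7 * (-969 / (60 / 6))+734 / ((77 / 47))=-40951 / 770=-53.18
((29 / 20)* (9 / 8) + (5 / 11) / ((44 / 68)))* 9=406629 / 19360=21.00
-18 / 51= -6 / 17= -0.35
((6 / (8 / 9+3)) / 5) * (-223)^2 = 2685366 / 175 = 15344.95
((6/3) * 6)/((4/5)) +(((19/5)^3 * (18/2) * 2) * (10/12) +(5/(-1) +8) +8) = 21227/25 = 849.08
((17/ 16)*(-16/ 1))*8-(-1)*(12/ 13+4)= -1704/ 13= -131.08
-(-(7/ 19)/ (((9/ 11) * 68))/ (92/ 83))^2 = -40844881/ 1144420690176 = -0.00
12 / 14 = 6 / 7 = 0.86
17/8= 2.12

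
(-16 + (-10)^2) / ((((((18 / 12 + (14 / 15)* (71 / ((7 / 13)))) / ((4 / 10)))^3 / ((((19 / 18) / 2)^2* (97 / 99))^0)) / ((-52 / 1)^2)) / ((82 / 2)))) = 16092131328 / 52187836553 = 0.31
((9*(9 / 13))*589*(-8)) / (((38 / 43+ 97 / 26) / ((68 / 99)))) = -248001984 / 56749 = -4370.16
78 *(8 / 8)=78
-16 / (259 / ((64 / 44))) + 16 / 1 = 45328 / 2849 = 15.91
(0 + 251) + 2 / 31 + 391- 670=-866 / 31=-27.94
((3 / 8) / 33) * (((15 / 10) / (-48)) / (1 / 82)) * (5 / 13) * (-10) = 1025 / 9152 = 0.11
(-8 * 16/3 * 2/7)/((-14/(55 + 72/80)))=35776/735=48.67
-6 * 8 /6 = -8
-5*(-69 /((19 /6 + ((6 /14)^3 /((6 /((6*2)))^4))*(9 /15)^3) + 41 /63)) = 84.36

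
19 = 19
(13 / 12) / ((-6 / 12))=-2.17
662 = 662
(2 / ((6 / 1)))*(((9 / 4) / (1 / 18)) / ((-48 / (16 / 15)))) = -3 / 10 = -0.30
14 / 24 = 7 / 12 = 0.58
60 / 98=30 / 49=0.61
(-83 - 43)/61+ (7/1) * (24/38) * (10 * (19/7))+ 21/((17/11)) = 136389/1037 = 131.52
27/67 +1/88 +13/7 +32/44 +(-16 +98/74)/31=119547759/47338984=2.53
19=19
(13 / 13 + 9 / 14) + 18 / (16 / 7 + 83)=5165 / 2786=1.85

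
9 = 9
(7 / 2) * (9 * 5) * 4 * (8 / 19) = 5040 / 19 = 265.26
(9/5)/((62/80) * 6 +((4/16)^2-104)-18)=-144/9383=-0.02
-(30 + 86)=-116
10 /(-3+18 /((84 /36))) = 70 /33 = 2.12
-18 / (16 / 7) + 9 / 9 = -55 / 8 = -6.88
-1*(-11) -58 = -47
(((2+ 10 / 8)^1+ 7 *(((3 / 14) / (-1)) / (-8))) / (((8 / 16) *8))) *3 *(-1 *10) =-825 / 32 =-25.78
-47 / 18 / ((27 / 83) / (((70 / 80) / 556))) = -27307 / 2161728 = -0.01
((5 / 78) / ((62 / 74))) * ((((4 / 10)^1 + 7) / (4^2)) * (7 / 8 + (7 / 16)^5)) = 426357253 / 13522436096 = 0.03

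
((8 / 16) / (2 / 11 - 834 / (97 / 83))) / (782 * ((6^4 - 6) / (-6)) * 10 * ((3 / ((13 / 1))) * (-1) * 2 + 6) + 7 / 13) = 13871 / 184303611128128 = 0.00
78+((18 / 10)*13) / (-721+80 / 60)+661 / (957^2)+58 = 1344261906376 / 9886589955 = 135.97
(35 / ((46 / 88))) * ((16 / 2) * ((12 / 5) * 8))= 236544 / 23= 10284.52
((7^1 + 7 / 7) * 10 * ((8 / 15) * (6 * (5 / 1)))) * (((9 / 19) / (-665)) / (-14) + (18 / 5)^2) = 1467202176 / 88445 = 16588.87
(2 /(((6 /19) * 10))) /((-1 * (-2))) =19 /60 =0.32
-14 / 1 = -14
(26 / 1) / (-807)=-26 / 807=-0.03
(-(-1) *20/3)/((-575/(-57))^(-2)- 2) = -6612500/1974003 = -3.35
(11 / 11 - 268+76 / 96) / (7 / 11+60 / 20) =-70279 / 960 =-73.21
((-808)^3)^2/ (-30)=-139135569179574272/ 15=-9275704611971618.13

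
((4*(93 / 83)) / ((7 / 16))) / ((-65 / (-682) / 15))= 12177792 / 7553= 1612.31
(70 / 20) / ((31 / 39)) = 273 / 62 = 4.40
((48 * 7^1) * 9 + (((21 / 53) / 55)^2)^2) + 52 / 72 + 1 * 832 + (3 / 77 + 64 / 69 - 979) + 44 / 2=606951156873332796563 / 209243809166411250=2900.69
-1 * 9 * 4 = -36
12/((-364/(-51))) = 153/91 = 1.68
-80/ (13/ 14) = -1120/ 13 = -86.15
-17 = -17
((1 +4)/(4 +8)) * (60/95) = 5/19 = 0.26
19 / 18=1.06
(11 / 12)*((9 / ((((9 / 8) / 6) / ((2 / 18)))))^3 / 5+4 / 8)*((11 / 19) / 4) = 4.09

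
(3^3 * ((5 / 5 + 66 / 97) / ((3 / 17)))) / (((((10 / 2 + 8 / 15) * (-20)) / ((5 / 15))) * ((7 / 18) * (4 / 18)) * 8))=-2020059 / 1803424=-1.12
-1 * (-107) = 107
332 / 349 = 0.95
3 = 3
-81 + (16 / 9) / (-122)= -81.01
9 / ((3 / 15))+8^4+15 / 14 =4142.07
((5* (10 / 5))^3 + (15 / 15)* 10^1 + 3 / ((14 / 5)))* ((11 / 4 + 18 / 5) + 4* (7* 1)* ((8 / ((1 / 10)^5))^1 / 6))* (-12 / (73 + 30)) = -634145078611 / 1442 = -439767738.29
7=7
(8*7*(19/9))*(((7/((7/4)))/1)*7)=29792/9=3310.22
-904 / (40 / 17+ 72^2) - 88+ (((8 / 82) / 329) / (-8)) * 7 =-3745208747 / 42474934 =-88.17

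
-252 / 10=-126 / 5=-25.20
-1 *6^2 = -36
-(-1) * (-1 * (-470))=470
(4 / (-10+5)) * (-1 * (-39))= -156 / 5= -31.20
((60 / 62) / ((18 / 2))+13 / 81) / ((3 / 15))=3365 / 2511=1.34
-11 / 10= -1.10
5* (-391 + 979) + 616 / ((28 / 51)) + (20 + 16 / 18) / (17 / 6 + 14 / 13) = 3721618 / 915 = 4067.34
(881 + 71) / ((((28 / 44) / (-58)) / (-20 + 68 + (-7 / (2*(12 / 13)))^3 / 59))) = -208221491731 / 50976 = -4084696.56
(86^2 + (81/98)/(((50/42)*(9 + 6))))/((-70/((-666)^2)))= -1435245309009/30625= -46865152.95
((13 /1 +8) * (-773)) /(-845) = 16233 /845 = 19.21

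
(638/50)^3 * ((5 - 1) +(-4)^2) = 129847036/3125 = 41551.05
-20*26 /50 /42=-26 /105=-0.25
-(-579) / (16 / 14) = 4053 / 8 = 506.62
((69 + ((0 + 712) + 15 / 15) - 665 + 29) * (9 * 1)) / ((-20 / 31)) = -20367 / 10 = -2036.70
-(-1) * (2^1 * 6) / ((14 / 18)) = 108 / 7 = 15.43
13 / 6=2.17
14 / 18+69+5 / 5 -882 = -7301 / 9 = -811.22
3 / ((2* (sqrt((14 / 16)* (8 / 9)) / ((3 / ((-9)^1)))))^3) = -3* sqrt(7) / 392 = -0.02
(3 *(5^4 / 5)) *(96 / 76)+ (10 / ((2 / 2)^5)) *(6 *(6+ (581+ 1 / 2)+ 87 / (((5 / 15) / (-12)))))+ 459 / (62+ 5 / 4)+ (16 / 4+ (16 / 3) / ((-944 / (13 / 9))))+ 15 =-1165250048980 / 7657551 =-152170.07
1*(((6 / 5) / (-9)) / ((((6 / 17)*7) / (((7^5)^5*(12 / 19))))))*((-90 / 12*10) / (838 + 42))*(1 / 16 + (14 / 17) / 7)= 9387480337647754305649 / 13376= 701815216630364406.82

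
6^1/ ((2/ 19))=57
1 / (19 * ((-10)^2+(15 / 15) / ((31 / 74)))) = 31 / 60306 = 0.00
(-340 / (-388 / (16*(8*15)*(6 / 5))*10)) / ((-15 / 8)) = -52224 / 485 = -107.68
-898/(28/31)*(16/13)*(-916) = 101998432/91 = 1120861.89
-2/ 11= -0.18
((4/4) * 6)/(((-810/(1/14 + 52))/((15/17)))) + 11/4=1147/476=2.41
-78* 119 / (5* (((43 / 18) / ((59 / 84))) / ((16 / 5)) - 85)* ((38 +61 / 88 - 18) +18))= 35048832 / 61318375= 0.57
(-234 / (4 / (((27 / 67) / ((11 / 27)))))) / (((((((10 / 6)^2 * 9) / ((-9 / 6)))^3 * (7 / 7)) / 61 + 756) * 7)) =-10805967 / 889040152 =-0.01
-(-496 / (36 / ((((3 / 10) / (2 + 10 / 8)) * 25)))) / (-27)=-1240 / 1053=-1.18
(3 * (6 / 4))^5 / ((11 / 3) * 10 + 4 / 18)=531441 / 10624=50.02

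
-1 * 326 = -326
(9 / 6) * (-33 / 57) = -33 / 38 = -0.87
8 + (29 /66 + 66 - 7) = 4451 /66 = 67.44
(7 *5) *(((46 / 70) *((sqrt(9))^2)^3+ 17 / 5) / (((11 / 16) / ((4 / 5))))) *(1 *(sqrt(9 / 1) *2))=6484224 / 55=117894.98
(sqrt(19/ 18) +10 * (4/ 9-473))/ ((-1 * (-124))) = -21265/ 558 +sqrt(38)/ 744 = -38.10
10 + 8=18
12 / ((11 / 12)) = 144 / 11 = 13.09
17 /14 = 1.21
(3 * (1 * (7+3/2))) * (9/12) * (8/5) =153/5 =30.60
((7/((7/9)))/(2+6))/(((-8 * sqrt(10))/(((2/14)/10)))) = -9 * sqrt(10)/44800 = -0.00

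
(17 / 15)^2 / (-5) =-0.26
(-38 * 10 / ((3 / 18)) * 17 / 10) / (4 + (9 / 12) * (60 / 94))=-364344 / 421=-865.43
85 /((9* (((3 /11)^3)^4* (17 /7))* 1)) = 109844993185235 /4782969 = 22965859.32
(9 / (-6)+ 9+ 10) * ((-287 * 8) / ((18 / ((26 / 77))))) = -74620 / 99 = -753.74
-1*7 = -7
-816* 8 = -6528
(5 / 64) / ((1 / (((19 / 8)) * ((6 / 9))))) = 95 / 768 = 0.12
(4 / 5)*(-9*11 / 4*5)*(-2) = 198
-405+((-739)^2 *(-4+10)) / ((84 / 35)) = 2729795 / 2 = 1364897.50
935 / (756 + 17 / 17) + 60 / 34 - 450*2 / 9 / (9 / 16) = -20242955 / 115821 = -174.78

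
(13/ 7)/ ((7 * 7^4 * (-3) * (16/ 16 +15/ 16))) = -208/ 10941357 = -0.00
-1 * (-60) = 60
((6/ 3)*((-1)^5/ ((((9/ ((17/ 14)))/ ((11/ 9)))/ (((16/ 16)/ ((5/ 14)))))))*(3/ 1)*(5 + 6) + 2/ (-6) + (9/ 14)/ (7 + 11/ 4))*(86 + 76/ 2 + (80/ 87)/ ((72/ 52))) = -36864050308/ 9619155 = -3832.36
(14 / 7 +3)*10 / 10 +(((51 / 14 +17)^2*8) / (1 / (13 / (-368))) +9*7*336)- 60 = 20992.57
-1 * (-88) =88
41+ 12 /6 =43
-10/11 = -0.91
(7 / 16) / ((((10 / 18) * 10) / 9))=567 / 800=0.71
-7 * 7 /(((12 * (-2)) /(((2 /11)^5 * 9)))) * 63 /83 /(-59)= -37044 /788666747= -0.00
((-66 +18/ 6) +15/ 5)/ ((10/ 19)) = -114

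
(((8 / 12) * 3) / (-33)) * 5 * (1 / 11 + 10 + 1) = -1220 / 363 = -3.36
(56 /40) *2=14 /5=2.80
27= 27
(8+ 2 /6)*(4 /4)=25 /3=8.33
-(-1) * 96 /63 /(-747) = -32 /15687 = -0.00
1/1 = 1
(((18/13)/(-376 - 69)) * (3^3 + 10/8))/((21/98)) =-2373/5785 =-0.41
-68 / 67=-1.01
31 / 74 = 0.42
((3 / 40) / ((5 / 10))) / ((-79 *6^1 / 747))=-0.24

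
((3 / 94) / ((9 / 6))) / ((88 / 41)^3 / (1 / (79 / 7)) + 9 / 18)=964894 / 5083286081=0.00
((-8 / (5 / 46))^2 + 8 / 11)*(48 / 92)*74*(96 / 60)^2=84671950848 / 158125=535474.79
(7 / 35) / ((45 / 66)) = 22 / 75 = 0.29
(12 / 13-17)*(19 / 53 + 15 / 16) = -229691 / 11024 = -20.84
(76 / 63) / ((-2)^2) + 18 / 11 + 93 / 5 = 71164 / 3465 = 20.54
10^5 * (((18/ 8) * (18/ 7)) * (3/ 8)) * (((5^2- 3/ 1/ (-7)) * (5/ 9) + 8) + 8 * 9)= 1000687500/ 49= 20422193.88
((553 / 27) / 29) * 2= 1106 / 783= 1.41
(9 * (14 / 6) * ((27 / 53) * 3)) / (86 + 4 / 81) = 137781 / 369410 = 0.37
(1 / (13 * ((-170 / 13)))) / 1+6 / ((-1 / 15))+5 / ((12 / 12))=-85.01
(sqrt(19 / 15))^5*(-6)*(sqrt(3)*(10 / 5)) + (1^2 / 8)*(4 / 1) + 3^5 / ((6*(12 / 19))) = 27.09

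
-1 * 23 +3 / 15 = -114 / 5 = -22.80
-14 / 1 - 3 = -17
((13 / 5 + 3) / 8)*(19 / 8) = 133 / 80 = 1.66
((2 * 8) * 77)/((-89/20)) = -276.85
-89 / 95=-0.94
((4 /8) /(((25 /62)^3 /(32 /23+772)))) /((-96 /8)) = -529922308 /1078125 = -491.52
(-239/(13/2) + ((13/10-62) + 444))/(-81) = -4.28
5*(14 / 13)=70 / 13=5.38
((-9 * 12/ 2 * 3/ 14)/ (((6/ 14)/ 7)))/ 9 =-21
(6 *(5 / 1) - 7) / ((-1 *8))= -2.88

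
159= 159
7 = 7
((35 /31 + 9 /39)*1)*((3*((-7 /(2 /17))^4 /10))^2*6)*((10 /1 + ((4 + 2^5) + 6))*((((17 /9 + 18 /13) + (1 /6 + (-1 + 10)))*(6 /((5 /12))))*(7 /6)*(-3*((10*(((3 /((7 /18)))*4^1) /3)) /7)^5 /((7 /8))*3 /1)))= -174406086068009534246132121600 /19747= -8832029476275360016515528.00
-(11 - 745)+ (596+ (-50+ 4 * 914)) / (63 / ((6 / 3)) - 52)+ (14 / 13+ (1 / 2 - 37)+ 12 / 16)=1053957 / 2132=494.35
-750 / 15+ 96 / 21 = -318 / 7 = -45.43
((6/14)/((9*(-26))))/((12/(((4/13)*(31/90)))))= -31/1916460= -0.00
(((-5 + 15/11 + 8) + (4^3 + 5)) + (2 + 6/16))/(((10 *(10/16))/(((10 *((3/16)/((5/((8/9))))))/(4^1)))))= 1333/1320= 1.01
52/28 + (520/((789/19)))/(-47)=1.59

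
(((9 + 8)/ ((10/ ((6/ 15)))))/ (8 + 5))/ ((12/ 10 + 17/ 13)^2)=221/ 26569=0.01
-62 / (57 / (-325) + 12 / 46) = -463450 / 639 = -725.27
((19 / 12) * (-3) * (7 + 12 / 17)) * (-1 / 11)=2489 / 748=3.33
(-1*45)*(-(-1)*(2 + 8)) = -450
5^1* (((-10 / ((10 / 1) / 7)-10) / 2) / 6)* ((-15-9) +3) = 595 / 4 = 148.75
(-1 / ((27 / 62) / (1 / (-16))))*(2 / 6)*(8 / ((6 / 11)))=341 / 486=0.70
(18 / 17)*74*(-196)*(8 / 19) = -2088576 / 323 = -6466.18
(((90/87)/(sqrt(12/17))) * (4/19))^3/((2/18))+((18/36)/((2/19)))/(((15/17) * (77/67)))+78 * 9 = 3672000 * sqrt(51)/167284151+3264881/4620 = 706.84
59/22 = 2.68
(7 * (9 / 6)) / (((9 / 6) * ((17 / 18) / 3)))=378 / 17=22.24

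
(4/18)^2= 4/81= 0.05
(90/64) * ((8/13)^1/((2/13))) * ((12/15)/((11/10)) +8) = 540/11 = 49.09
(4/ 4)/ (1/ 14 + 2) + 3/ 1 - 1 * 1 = 72/ 29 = 2.48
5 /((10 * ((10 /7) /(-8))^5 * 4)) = -2151296 /3125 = -688.41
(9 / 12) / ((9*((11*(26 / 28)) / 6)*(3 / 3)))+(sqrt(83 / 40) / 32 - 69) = -9860 / 143+sqrt(830) / 640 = -68.91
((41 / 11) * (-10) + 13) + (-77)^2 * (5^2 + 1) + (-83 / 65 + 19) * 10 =22065895 / 143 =154306.96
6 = 6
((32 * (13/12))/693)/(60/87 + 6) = 1508/201663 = 0.01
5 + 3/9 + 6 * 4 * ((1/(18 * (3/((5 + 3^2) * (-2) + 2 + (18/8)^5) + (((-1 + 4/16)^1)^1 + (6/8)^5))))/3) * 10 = -662012944/124896573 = -5.30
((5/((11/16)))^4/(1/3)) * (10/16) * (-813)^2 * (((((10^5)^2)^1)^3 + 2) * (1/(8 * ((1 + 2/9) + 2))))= 57107721600000000000000000000114215443200000/424589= 134501180200146494610081800000000000000.00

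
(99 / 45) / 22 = 0.10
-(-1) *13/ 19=13/ 19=0.68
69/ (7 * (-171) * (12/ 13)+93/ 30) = -8970/ 143237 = -0.06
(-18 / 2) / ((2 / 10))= -45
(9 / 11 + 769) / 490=4234 / 2695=1.57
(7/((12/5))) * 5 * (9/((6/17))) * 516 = 383775/2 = 191887.50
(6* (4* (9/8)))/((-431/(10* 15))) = -9.40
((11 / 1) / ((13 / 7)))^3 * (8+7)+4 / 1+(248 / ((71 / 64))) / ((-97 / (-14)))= 47710855497 / 15130739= 3153.24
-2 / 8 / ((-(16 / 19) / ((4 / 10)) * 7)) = 19 / 1120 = 0.02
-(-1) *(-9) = -9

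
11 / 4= 2.75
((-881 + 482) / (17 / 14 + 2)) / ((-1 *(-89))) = -1862 / 1335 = -1.39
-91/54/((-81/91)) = 8281/4374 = 1.89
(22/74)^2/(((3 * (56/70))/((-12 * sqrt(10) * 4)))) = -2420 * sqrt(10)/1369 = -5.59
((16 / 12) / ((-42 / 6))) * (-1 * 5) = 20 / 21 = 0.95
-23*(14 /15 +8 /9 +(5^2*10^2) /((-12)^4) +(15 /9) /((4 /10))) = -140.52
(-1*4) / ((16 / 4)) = -1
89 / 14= 6.36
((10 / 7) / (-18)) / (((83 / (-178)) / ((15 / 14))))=2225 / 12201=0.18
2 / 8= 1 / 4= 0.25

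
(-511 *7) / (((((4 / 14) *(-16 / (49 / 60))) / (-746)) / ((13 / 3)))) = -2065726.19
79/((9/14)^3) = 216776/729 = 297.36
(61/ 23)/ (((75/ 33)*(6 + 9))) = 671/ 8625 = 0.08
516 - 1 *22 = 494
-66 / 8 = -33 / 4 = -8.25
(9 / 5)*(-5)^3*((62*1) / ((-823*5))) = 2790 / 823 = 3.39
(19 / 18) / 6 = 19 / 108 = 0.18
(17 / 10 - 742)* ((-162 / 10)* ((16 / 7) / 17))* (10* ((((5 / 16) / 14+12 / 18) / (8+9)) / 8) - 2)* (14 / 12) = -5934933279 / 1618400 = -3667.16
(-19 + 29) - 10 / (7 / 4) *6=-24.29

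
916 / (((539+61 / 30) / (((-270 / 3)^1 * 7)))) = -17312400 / 16231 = -1066.63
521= 521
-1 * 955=-955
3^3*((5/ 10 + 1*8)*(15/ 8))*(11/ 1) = 75735/ 16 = 4733.44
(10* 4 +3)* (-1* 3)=-129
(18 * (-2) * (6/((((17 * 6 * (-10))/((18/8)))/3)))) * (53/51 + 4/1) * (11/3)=76329/2890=26.41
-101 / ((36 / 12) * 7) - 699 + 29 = -674.81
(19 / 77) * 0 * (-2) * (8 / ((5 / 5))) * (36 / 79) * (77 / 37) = 0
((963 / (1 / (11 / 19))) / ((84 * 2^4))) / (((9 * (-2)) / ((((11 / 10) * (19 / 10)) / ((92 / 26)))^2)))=-457300987 / 56878080000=-0.01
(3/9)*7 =7/3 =2.33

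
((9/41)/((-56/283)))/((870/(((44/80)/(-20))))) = 9339/266336000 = 0.00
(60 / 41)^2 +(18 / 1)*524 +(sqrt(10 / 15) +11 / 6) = sqrt(6) / 3 +95171243 / 10086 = 9436.79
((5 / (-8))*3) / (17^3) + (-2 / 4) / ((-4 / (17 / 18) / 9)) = 83491 / 78608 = 1.06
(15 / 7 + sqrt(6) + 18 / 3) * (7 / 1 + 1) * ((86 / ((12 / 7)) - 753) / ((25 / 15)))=-961476 / 35 - 16868 * sqrt(6) / 5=-35734.34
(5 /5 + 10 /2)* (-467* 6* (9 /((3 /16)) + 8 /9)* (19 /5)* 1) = -3123296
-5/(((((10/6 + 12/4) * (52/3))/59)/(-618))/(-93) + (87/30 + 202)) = -762967350/31266405643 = -0.02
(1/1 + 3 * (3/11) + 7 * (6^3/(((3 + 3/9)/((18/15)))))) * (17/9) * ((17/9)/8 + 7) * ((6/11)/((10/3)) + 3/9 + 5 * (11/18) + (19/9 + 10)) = 572990161217/4900500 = 116924.84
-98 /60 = -49 /30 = -1.63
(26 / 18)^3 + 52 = 40105 / 729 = 55.01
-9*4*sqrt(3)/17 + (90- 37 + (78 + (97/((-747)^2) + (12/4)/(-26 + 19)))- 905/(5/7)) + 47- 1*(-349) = -2892159968/3906063- 36*sqrt(3)/17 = -744.10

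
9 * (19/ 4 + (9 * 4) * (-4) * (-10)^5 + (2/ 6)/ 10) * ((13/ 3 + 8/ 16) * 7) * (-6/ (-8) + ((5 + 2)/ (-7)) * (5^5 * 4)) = -54806729605470.11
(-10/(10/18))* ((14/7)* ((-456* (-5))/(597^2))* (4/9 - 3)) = 69920/118803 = 0.59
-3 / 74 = -0.04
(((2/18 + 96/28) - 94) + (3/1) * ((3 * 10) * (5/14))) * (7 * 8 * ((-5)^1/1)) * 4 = 65315.56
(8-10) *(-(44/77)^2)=32/49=0.65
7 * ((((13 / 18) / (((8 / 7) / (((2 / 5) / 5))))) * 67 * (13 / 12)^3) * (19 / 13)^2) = 200292547 / 3110400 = 64.39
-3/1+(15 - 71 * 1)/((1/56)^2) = -175619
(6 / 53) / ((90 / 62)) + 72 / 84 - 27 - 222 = -1380481 / 5565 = -248.06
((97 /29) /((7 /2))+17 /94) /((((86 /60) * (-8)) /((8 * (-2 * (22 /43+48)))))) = 193881780 /2520187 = 76.93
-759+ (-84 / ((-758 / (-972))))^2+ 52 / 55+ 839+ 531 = 12214.48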